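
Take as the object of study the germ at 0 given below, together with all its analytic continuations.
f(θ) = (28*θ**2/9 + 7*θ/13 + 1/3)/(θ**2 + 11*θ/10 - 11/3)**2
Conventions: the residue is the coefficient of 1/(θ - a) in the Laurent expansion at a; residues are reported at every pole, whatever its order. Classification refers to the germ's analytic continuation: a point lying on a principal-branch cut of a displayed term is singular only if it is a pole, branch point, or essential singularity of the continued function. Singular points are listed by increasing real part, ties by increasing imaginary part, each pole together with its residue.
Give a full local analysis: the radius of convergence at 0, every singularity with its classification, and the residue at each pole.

Denominator factor (θ**2 + 11*θ/10 - 11/3)^2: discriminant 4763/300, real irrational roots -11/20 + (1/60)*sqrt(14289) and -11/20 - (1/60)*sqrt(14289); poles of order 2, moduli -11/20 + (1/60)*sqrt(14289) and 11/20 + (1/60)*sqrt(14289).
The radius of convergence is the smallest modulus among the singular points: -11/20 + (1/60)*sqrt(14289).
The factor θ**2 + 11*θ/10 - 11/3 splits as (θ - a)(θ - a') with a = -11/20 - (1/60)*sqrt(14289), a' = -11/20 + (1/60)*sqrt(14289). At the order-2 pole a set g(θ) = (θ - a)^2*f(θ) = [28*θ**2/9 + 7*θ/13 + 1/3] / (θ - a')^2.
Order-2 pole: residue = g'(a); g'(-11/20 - (1/60)*sqrt(14289)) = -(7981900/2654281773)*sqrt(14289), so the residue is -(7981900/2654281773)*sqrt(14289).
The factor θ**2 + 11*θ/10 - 11/3 splits as (θ - a)(θ - a') with a = -11/20 + (1/60)*sqrt(14289), a' = -11/20 - (1/60)*sqrt(14289). At the order-2 pole a set g(θ) = (θ - a)^2*f(θ) = [28*θ**2/9 + 7*θ/13 + 1/3] / (θ - a')^2.
Order-2 pole: residue = g'(a); g'(-11/20 + (1/60)*sqrt(14289)) = (7981900/2654281773)*sqrt(14289), so the residue is (7981900/2654281773)*sqrt(14289).
List the singular points by increasing real part (a conjugate pair: the negative imaginary part first).

Radius of convergence at 0: -11/20 + (1/60)*sqrt(14289).
At -11/20 - (1/60)*sqrt(14289): a pole of order 2; residue -(7981900/2654281773)*sqrt(14289).
At -11/20 + (1/60)*sqrt(14289): a pole of order 2; residue (7981900/2654281773)*sqrt(14289).


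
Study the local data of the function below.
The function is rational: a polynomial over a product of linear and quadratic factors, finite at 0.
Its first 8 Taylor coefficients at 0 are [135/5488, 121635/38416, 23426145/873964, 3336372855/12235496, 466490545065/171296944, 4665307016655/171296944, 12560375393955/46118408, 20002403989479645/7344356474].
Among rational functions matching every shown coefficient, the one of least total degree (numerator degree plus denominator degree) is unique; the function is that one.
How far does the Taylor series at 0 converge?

No rational of total degree below 6 reproduces all 8 coefficients; solving the [2/4] Pade equations on them gives f(w) = (18*w**2/13 - 15*w/4 - 1/32)/((w - 1/10)*(w + 7/3)**3), whose expansion matches every shown term.
Denominator factor (w - 1/10): pole of order 1 at 1/10, modulus 1/10.
Denominator factor (w + 7/3)^3: pole of order 3 at -7/3, modulus 7/3.
The radius of convergence is the smallest modulus among the singular points: 1/10.

The radius of convergence is 1/10.


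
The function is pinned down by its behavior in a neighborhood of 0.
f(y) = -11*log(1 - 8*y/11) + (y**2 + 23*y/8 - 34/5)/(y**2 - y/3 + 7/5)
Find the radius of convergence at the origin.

Denominator factor (y**2 - y/3 + 7/5): discriminant -247/45, complex-conjugate roots (1/6) + ((1/30)*sqrt(1235))*i and (1/6) - ((1/30)*sqrt(1235))*i; poles of order 1, moduli (1/5)*sqrt(35) and (1/5)*sqrt(35).
Branch term (-11)*log(1 - y/(11/8)): its argument vanishes at y = 11/8, a logarithmic branch point, modulus 11/8.
The radius of convergence is the smallest modulus among the singular points: (1/5)*sqrt(35).

The radius of convergence is (1/5)*sqrt(35).


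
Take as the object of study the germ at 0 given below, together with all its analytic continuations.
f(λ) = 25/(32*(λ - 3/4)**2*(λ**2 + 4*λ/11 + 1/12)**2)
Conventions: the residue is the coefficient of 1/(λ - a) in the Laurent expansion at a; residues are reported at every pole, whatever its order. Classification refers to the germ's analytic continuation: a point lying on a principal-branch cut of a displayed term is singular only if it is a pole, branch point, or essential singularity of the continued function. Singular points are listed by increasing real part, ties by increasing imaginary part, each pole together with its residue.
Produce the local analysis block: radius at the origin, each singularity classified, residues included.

Radius of convergence at 0: (1/6)*sqrt(3).
At (-2/11) - ((1/66)*sqrt(219))*i: a pole of order 2; residue (8572608/4563365) + ((37038406977/24318172085)*sqrt(219))*i.
At (-2/11) + ((1/66)*sqrt(219))*i: a pole of order 2; residue (8572608/4563365) - ((37038406977/24318172085)*sqrt(219))*i.
At 3/4: a pole of order 2; residue -17145216/4563365.

Denominator factor (λ - 3/4)^2: pole of order 2 at 3/4, modulus 3/4.
Denominator factor (λ**2 + 4*λ/11 + 1/12)^2: discriminant -73/363, complex-conjugate roots (-2/11) + ((1/66)*sqrt(219))*i and (-2/11) - ((1/66)*sqrt(219))*i; poles of order 2, moduli (1/6)*sqrt(3) and (1/6)*sqrt(3).
The radius of convergence is the smallest modulus among the singular points: (1/6)*sqrt(3).
The factor λ**2 + 4*λ/11 + 1/12 splits as (λ - a)(λ - a') with a = (-2/11) - ((1/66)*sqrt(219))*i, a' = (-2/11) + ((1/66)*sqrt(219))*i. At the order-2 pole a set g(λ) = (λ - a)^2*f(λ) = [25/(32*(λ - 3/4)**2)] / (λ - a')^2.
Order-2 pole: residue = g'(a); g'((-2/11) - ((1/66)*sqrt(219))*i) = (8572608/4563365) + ((37038406977/24318172085)*sqrt(219))*i, so the residue is (8572608/4563365) + ((37038406977/24318172085)*sqrt(219))*i.
The factor λ**2 + 4*λ/11 + 1/12 splits as (λ - a)(λ - a') with a = (-2/11) + ((1/66)*sqrt(219))*i, a' = (-2/11) - ((1/66)*sqrt(219))*i. At the order-2 pole a set g(λ) = (λ - a)^2*f(λ) = [25/(32*(λ - 3/4)**2)] / (λ - a')^2.
Order-2 pole: residue = g'(a); g'((-2/11) + ((1/66)*sqrt(219))*i) = (8572608/4563365) - ((37038406977/24318172085)*sqrt(219))*i, so the residue is (8572608/4563365) - ((37038406977/24318172085)*sqrt(219))*i.
At the order-2 pole 3/4 set g(λ) = (λ - (3/4))^2*f(λ) = 25/(32*(λ**2 + 4*λ/11 + 1/12)**2).
Order-2 pole: residue = g'(a); g'(3/4) = -17145216/4563365, so the residue is -17145216/4563365.
List the singular points by increasing real part (a conjugate pair: the negative imaginary part first).


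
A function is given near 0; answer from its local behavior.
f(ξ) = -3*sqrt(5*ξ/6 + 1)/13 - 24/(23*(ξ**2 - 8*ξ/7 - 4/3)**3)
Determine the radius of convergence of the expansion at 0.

The radius of convergence is -4/7 + (2/21)*sqrt(183).

Denominator factor (ξ**2 - 8*ξ/7 - 4/3)^3: discriminant 976/147, real irrational roots 4/7 + (2/21)*sqrt(183) and 4/7 - (2/21)*sqrt(183); poles of order 3, moduli 4/7 + (2/21)*sqrt(183) and -4/7 + (2/21)*sqrt(183).
Branch term (-3/13)*sqrt(1 - ξ/(-6/5)): its argument vanishes at ξ = -6/5, a square-root branch point, modulus 6/5.
The radius of convergence is the smallest modulus among the singular points: -4/7 + (2/21)*sqrt(183).


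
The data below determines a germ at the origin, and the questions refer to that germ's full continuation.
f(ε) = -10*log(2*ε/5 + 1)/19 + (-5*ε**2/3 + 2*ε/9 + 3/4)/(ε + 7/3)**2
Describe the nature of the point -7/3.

The point is a pole of order 2.

The denominator factor ε + 7/3 vanishes at -7/3 and appears to the power 2; the numerator there equals -955/108, nonzero, and no other factor vanishes.
The branch terms are analytic at this point.
Hence a pole whose order is the multiplicity, 2.


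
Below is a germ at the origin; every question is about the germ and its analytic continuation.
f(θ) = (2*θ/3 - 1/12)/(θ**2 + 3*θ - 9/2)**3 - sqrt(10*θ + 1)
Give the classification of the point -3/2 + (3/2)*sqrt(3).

The point is a pole of order 3.

The denominator factor θ**2 + 3*θ - 9/2 vanishes at -3/2 + (3/2)*sqrt(3) and appears to the power 3; the numerator there equals -13/12 + sqrt(3), nonzero, and no other factor vanishes.
The branch terms are analytic at this point.
Hence a pole whose order is the multiplicity, 3.


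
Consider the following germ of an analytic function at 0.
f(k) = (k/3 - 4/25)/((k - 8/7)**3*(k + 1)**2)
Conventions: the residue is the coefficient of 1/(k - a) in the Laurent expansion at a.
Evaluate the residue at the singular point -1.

The residue is 45962/1265625.

At the order-2 pole -1 set g(k) = (k - (-1))^2*f(k) = (k/3 - 4/25)/(k - 8/7)**3.
Order-2 pole: residue = g'(a); g'(-1) = 45962/1265625, so the residue is 45962/1265625.


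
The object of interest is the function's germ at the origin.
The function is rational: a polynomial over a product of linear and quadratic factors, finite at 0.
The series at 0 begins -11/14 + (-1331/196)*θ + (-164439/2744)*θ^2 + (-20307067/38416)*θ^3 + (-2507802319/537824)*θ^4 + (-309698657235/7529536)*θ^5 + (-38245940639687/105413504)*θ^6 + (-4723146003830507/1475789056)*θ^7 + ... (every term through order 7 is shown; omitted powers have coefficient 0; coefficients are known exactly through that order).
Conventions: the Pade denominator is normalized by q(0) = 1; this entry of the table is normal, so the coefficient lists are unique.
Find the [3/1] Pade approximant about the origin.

The Pade approximant has numerator coefficients [-11/14, 1359/9709, -242/9709, 44/9709]; denominator coefficients [1, -1884149/213598].

Taylor coefficients needed (read off): a_0 = -11/14, a_1 = -1331/196, a_2 = -164439/2744, a_3 = -20307067/38416, a_4 = -2507802319/537824.
Write the denominator as Q(θ) = 1 + q1*θ. Requiring Q*f - P = O(θ^5) with deg P <= 3 kills the coefficients of θ^4..θ^4 in Q*f:
  θ^4: a_4 + q1*a_3 = 0, i.e. -2507802319/537824 + (-20307067/38416)*q1 = 0.
Solving this linear system: q1 = -1884149/213598.
The numerator is Q*f truncated at degree 3: P0 = a_0 = -11/14; P1 = a_1 + q1*a_0 = 1359/9709; P2 = a_2 + q1*a_1 = -242/9709; P3 = a_3 + q1*a_2 = 44/9709.


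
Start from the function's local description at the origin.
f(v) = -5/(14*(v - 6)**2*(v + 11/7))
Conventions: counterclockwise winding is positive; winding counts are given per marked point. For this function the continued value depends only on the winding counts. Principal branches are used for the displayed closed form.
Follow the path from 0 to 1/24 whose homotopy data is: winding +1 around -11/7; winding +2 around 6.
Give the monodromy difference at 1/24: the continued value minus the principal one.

Continued minus principal equals 0.

The function is rational, hence single-valued: continuing it around any pole returns the same value, so the difference is 0.


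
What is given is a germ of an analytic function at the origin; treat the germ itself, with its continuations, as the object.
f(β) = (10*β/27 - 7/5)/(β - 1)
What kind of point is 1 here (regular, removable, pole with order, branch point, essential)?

The point is a pole of order 1.

The denominator factor β - 1 vanishes at 1 and appears to the power 1; the numerator there equals -139/135, nonzero, and no other factor vanishes.
Hence a pole whose order is the multiplicity, 1.


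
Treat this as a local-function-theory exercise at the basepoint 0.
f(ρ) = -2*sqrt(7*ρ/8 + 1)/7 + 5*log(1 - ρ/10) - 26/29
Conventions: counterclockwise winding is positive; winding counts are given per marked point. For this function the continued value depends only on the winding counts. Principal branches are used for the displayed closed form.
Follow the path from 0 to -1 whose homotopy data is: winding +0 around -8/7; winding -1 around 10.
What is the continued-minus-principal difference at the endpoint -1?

Continued minus principal equals -(10)*pi*i.

The rational part is single-valued and drops out of the difference; each branch term changes only by its own monodromy.
(-2/7)*sqrt(1 - ρ/(-8/7)): winding +0 is even, the square root returns to the same sheet, contribution 0.
(5)*log(1 - ρ/(10)): each positive loop around 10 adds 2*pi*i to the log, so winding -1 contributes (5)*(-1)*2*pi*i = -(10)*pi*i.
Summing the contributions at ρ = -1 gives -(10)*pi*i.


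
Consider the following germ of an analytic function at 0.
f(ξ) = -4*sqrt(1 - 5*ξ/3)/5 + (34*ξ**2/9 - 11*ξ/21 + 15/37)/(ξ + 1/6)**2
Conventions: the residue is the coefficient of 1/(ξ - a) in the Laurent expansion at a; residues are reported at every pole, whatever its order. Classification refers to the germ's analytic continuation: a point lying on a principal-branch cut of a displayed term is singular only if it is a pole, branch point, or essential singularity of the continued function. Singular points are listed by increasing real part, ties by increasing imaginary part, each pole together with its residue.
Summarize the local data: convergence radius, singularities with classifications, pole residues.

Denominator factor (ξ + 1/6)^2: pole of order 2 at -1/6, modulus 1/6.
Branch term (-4/5)*sqrt(1 - ξ/(3/5)): its argument vanishes at ξ = 3/5, a square-root branch point, modulus 3/5.
The radius of convergence is the smallest modulus among the singular points: 1/6.
The branch term is analytic at -1/6 and contributes nothing to the residue; only the rational part matters.
At the order-2 pole -1/6 set g(ξ) = (ξ - (-1/6))^2*(rational part) = 34*ξ**2/9 - 11*ξ/21 + 15/37.
Order-2 pole: residue = g'(a); g'(-1/6) = -337/189, so the residue is -337/189.
List the singular points by increasing real part (a conjugate pair: the negative imaginary part first).

Radius of convergence at 0: 1/6.
At -1/6: a pole of order 2; residue -337/189.
At 3/5: an algebraic (square-root) branch point.


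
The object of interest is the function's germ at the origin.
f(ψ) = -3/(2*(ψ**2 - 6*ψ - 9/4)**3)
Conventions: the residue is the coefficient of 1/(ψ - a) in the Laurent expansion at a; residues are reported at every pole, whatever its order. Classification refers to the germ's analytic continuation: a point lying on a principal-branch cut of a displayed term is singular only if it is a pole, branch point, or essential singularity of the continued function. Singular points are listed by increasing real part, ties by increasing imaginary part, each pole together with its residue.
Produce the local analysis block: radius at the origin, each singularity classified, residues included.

Denominator factor (ψ**2 - 6*ψ - 9/4)^3: discriminant 45, real irrational roots 3 + (3/2)*sqrt(5) and 3 - (3/2)*sqrt(5); poles of order 3, moduli 3 + (3/2)*sqrt(5) and -3 + (3/2)*sqrt(5).
The radius of convergence is the smallest modulus among the singular points: -3 + (3/2)*sqrt(5).
The factor ψ**2 - 6*ψ - 9/4 splits as (ψ - a)(ψ - a') with a = 3 - (3/2)*sqrt(5), a' = 3 + (3/2)*sqrt(5). At the order-3 pole a set g(ψ) = (ψ - a)^3*f(ψ) = [-3/2] / (ψ - a')^3.
Order-3 pole: residue = g''(a)/2; g''(3 - (3/2)*sqrt(5)) = (2/3375)*sqrt(5), so the residue is (1/3375)*sqrt(5).
The factor ψ**2 - 6*ψ - 9/4 splits as (ψ - a)(ψ - a') with a = 3 + (3/2)*sqrt(5), a' = 3 - (3/2)*sqrt(5). At the order-3 pole a set g(ψ) = (ψ - a)^3*f(ψ) = [-3/2] / (ψ - a')^3.
Order-3 pole: residue = g''(a)/2; g''(3 + (3/2)*sqrt(5)) = -(2/3375)*sqrt(5), so the residue is -(1/3375)*sqrt(5).
List the singular points by increasing real part (a conjugate pair: the negative imaginary part first).

Radius of convergence at 0: -3 + (3/2)*sqrt(5).
At 3 - (3/2)*sqrt(5): a pole of order 3; residue (1/3375)*sqrt(5).
At 3 + (3/2)*sqrt(5): a pole of order 3; residue -(1/3375)*sqrt(5).


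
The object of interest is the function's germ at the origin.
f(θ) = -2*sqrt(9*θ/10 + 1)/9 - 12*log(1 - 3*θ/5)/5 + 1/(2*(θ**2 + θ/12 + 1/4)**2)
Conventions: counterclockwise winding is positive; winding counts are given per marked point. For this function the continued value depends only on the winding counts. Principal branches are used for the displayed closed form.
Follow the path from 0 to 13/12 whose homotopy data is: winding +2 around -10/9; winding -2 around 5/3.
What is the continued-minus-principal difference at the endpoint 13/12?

Continued minus principal equals (48/5)*pi*i.

The rational part is single-valued and drops out of the difference; each branch term changes only by its own monodromy.
(-2/9)*sqrt(1 - θ/(-10/9)): winding +2 is even, the square root returns to the same sheet, contribution 0.
(-12/5)*log(1 - θ/(5/3)): each positive loop around 5/3 adds 2*pi*i to the log, so winding -2 contributes (-12/5)*(-2)*2*pi*i = (48/5)*pi*i.
Summing the contributions at θ = 13/12 gives (48/5)*pi*i.


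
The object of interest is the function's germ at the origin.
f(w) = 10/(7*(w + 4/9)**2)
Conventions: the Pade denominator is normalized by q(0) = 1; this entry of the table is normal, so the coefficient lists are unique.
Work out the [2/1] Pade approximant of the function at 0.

The Pade approximant has numerator coefficients [405/56, -1215/112, 10935/896]; denominator coefficients [1, 3].

Taylor coefficients needed (expand at 0): a_0 = 405/56, a_1 = -3645/112, a_2 = 98415/896, a_3 = -295245/896.
Write the denominator as Q(w) = 1 + q1*w. Requiring Q*f - P = O(w^4) with deg P <= 2 kills the coefficients of w^3..w^3 in Q*f:
  w^3: a_3 + q1*a_2 = 0, i.e. -295245/896 + (98415/896)*q1 = 0.
Solving this linear system: q1 = 3.
The numerator is Q*f truncated at degree 2: P0 = a_0 = 405/56; P1 = a_1 + q1*a_0 = -1215/112; P2 = a_2 + q1*a_1 = 10935/896.


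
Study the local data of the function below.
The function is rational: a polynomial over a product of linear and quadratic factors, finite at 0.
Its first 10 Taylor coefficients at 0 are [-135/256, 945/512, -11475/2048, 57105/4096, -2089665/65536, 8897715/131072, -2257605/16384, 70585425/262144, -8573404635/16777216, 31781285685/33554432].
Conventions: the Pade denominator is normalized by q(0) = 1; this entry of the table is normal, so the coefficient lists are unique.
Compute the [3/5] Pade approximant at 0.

The Pade approximant has numerator coefficients [-135/256, 110209275/434148608, -27045495/217074304, 4365495/27134288]; denominator coefficients [1, 10238521/3391786, 2393781/13567144, -144433351/27134288, -505725879/434148608, 2910080817/868297216].

Taylor coefficients needed (read off): a_0 = -135/256, a_1 = 945/512, a_2 = -11475/2048, a_3 = 57105/4096, a_4 = -2089665/65536, a_5 = 8897715/131072, a_6 = -2257605/16384, a_7 = 70585425/262144, a_8 = -8573404635/16777216.
Write the denominator as Q(n) = 1 + q1*n + q2*n^2 + q3*n^3 + q4*n^4 + q5*n^5. Requiring Q*f - P = O(n^9) with deg P <= 3 kills the coefficients of n^4..n^8 in Q*f:
  n^4: a_4 + q1*a_3 + q2*a_2 + q3*a_1 + q4*a_0 = 0, i.e. -2089665/65536 + (57105/4096)*q1 + (-11475/2048)*q2 + (945/512)*q3 + (-135/256)*q4 = 0.
  n^5: a_5 + q1*a_4 + q2*a_3 + q3*a_2 + q4*a_1 + q5*a_0 = 0, i.e. 8897715/131072 + (-2089665/65536)*q1 + (57105/4096)*q2 + (-11475/2048)*q3 + (945/512)*q4 + (-135/256)*q5 = 0.
  n^6: a_6 + q1*a_5 + q2*a_4 + q3*a_3 + q4*a_2 + q5*a_1 = 0, i.e. -2257605/16384 + (8897715/131072)*q1 + (-2089665/65536)*q2 + (57105/4096)*q3 + (-11475/2048)*q4 + (945/512)*q5 = 0.
  n^7: a_7 + q1*a_6 + q2*a_5 + q3*a_4 + q4*a_3 + q5*a_2 = 0, i.e. 70585425/262144 + (-2257605/16384)*q1 + (8897715/131072)*q2 + (-2089665/65536)*q3 + (57105/4096)*q4 + (-11475/2048)*q5 = 0.
  n^8: a_8 + q1*a_7 + q2*a_6 + q3*a_5 + q4*a_4 + q5*a_3 = 0, i.e. -8573404635/16777216 + (70585425/262144)*q1 + (-2257605/16384)*q2 + (8897715/131072)*q3 + (-2089665/65536)*q4 + (57105/4096)*q5 = 0.
Solving this linear system: q1 = 10238521/3391786, q2 = 2393781/13567144, q3 = -144433351/27134288, q4 = -505725879/434148608, q5 = 2910080817/868297216.
The numerator is Q*f truncated at degree 3: P0 = a_0 = -135/256; P1 = a_1 + q1*a_0 = 110209275/434148608; P2 = a_2 + q1*a_1 + q2*a_0 = -27045495/217074304; P3 = a_3 + q1*a_2 + q2*a_1 + q3*a_0 = 4365495/27134288.


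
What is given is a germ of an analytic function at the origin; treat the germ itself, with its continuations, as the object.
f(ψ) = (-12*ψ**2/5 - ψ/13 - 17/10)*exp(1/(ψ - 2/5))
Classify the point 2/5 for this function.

The exponent 1/(ψ - (2/5)) has a pole at 2/5, so exp(1/(ψ - (2/5))) takes every nonzero value near it: an essential singularity (not a pole of any order).

The point is an essential singularity.


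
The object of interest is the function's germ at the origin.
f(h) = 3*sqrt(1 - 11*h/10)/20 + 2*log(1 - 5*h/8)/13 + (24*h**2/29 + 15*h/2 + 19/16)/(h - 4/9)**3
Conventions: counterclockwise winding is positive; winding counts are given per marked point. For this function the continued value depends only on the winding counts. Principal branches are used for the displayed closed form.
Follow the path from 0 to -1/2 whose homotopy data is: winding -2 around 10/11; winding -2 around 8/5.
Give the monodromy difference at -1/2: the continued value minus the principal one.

The rational part is single-valued and drops out of the difference; each branch term changes only by its own monodromy.
(3/20)*sqrt(1 - h/(10/11)): winding -2 is even, the square root returns to the same sheet, contribution 0.
(2/13)*log(1 - h/(8/5)): each positive loop around 8/5 adds 2*pi*i to the log, so winding -2 contributes (2/13)*(-2)*2*pi*i = -(8/13)*pi*i.
Summing the contributions at h = -1/2 gives -(8/13)*pi*i.

Continued minus principal equals -(8/13)*pi*i.


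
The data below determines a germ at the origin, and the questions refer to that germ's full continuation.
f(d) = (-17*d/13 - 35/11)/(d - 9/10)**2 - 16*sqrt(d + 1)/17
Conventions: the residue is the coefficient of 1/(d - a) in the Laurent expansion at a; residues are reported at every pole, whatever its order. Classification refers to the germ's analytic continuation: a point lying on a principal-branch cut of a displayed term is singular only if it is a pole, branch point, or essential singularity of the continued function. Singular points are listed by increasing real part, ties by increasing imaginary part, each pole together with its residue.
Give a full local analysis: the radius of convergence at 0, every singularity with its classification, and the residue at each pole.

Radius of convergence at 0: 9/10.
At -1: an algebraic (square-root) branch point.
At 9/10: a pole of order 2; residue -17/13.

Denominator factor (d - 9/10)^2: pole of order 2 at 9/10, modulus 9/10.
Branch term (-16/17)*sqrt(1 - d/(-1)): its argument vanishes at d = -1, a square-root branch point, modulus 1.
The radius of convergence is the smallest modulus among the singular points: 9/10.
The branch term is analytic at 9/10 and contributes nothing to the residue; only the rational part matters.
At the order-2 pole 9/10 set g(d) = (d - (9/10))^2*(rational part) = -17*d/13 - 35/11.
Order-2 pole: residue = g'(a); g'(9/10) = -17/13, so the residue is -17/13.
List the singular points by increasing real part (a conjugate pair: the negative imaginary part first).


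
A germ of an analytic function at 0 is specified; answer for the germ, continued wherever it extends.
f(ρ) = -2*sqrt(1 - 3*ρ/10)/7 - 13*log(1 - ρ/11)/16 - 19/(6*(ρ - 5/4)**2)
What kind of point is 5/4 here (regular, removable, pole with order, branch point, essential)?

The point is a pole of order 2.

The denominator factor ρ - 5/4 vanishes at 5/4 and appears to the power 2; the numerator there equals -19/6, nonzero, and no other factor vanishes.
The branch terms are analytic at this point.
Hence a pole whose order is the multiplicity, 2.


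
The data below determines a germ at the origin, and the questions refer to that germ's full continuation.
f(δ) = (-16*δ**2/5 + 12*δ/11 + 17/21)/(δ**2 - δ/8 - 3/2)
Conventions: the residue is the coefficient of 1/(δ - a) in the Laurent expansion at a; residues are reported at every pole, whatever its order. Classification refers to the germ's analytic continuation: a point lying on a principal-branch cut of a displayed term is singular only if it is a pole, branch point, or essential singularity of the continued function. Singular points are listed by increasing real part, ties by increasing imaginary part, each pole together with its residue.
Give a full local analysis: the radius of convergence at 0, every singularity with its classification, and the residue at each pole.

Denominator factor (δ**2 - δ/8 - 3/2): discriminant 385/64, real irrational roots 1/16 + (1/16)*sqrt(385) and 1/16 - (1/16)*sqrt(385); poles of order 1, moduli 1/16 + (1/16)*sqrt(385) and -1/16 + (1/16)*sqrt(385).
The radius of convergence is the smallest modulus among the singular points: -1/16 + (1/16)*sqrt(385).
The factor δ**2 - δ/8 - 3/2 splits as (δ - a)(δ - a') with a = 1/16 - (1/16)*sqrt(385), a' = 1/16 + (1/16)*sqrt(385). At the order-1 pole a set g(δ) = (δ - a)*f(δ) = [-16*δ**2/5 + 12*δ/11 + 17/21] / (δ - a').
Simple pole: residue = g(a) at a = 1/16 - (1/16)*sqrt(385), which is 19/55 + (36473/444675)*sqrt(385).
The factor δ**2 - δ/8 - 3/2 splits as (δ - a)(δ - a') with a = 1/16 + (1/16)*sqrt(385), a' = 1/16 - (1/16)*sqrt(385). At the order-1 pole a set g(δ) = (δ - a)*f(δ) = [-16*δ**2/5 + 12*δ/11 + 17/21] / (δ - a').
Simple pole: residue = g(a) at a = 1/16 + (1/16)*sqrt(385), which is 19/55 - (36473/444675)*sqrt(385).
List the singular points by increasing real part (a conjugate pair: the negative imaginary part first).

Radius of convergence at 0: -1/16 + (1/16)*sqrt(385).
At 1/16 - (1/16)*sqrt(385): a pole of order 1; residue 19/55 + (36473/444675)*sqrt(385).
At 1/16 + (1/16)*sqrt(385): a pole of order 1; residue 19/55 - (36473/444675)*sqrt(385).


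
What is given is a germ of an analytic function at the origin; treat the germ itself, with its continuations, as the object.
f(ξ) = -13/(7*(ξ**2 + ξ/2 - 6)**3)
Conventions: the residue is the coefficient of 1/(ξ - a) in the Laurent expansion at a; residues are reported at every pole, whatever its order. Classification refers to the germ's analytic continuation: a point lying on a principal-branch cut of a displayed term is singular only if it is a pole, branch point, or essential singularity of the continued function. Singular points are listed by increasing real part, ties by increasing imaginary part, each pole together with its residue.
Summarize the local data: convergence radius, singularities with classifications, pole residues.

Denominator factor (ξ**2 + ξ/2 - 6)^3: discriminant 97/4, real irrational roots -1/4 + (1/4)*sqrt(97) and -1/4 - (1/4)*sqrt(97); poles of order 3, moduli -1/4 + (1/4)*sqrt(97) and 1/4 + (1/4)*sqrt(97).
The radius of convergence is the smallest modulus among the singular points: -1/4 + (1/4)*sqrt(97).
The factor ξ**2 + ξ/2 - 6 splits as (ξ - a)(ξ - a') with a = -1/4 - (1/4)*sqrt(97), a' = -1/4 + (1/4)*sqrt(97). At the order-3 pole a set g(ξ) = (ξ - a)^3*f(ξ) = [-13/7] / (ξ - a')^3.
Order-3 pole: residue = g''(a)/2; g''(-1/4 - (1/4)*sqrt(97)) = (4992/6388711)*sqrt(97), so the residue is (2496/6388711)*sqrt(97).
The factor ξ**2 + ξ/2 - 6 splits as (ξ - a)(ξ - a') with a = -1/4 + (1/4)*sqrt(97), a' = -1/4 - (1/4)*sqrt(97). At the order-3 pole a set g(ξ) = (ξ - a)^3*f(ξ) = [-13/7] / (ξ - a')^3.
Order-3 pole: residue = g''(a)/2; g''(-1/4 + (1/4)*sqrt(97)) = -(4992/6388711)*sqrt(97), so the residue is -(2496/6388711)*sqrt(97).
List the singular points by increasing real part (a conjugate pair: the negative imaginary part first).

Radius of convergence at 0: -1/4 + (1/4)*sqrt(97).
At -1/4 - (1/4)*sqrt(97): a pole of order 3; residue (2496/6388711)*sqrt(97).
At -1/4 + (1/4)*sqrt(97): a pole of order 3; residue -(2496/6388711)*sqrt(97).


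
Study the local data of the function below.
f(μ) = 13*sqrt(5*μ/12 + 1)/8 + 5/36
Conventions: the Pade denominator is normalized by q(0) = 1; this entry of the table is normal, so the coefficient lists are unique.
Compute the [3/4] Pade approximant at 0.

The Pade approximant has numerator coefficients [127/72, 663305/477504, 22742675/68760576, 37116125/1650253824]; denominator coefficients [1, 1975/3316, 11125/119376, 29875/11460096, -8125/244482048].

Taylor coefficients needed (expand at 0): a_0 = 127/72, a_1 = 65/192, a_2 = -325/9216, a_3 = 1625/221184, a_4 = -40625/21233664, a_5 = 284375/509607936, a_6 = -1421875/8153726976, a_7 = 11171875/195689447424.
Write the denominator as Q(μ) = 1 + q1*μ + q2*μ^2 + q3*μ^3 + q4*μ^4. Requiring Q*f - P = O(μ^8) with deg P <= 3 kills the coefficients of μ^4..μ^7 in Q*f:
  μ^4: a_4 + q1*a_3 + q2*a_2 + q3*a_1 + q4*a_0 = 0, i.e. -40625/21233664 + (1625/221184)*q1 + (-325/9216)*q2 + (65/192)*q3 + (127/72)*q4 = 0.
  μ^5: a_5 + q1*a_4 + q2*a_3 + q3*a_2 + q4*a_1 = 0, i.e. 284375/509607936 + (-40625/21233664)*q1 + (1625/221184)*q2 + (-325/9216)*q3 + (65/192)*q4 = 0.
  μ^6: a_6 + q1*a_5 + q2*a_4 + q3*a_3 + q4*a_2 = 0, i.e. -1421875/8153726976 + (284375/509607936)*q1 + (-40625/21233664)*q2 + (1625/221184)*q3 + (-325/9216)*q4 = 0.
  μ^7: a_7 + q1*a_6 + q2*a_5 + q3*a_4 + q4*a_3 = 0, i.e. 11171875/195689447424 + (-1421875/8153726976)*q1 + (284375/509607936)*q2 + (-40625/21233664)*q3 + (1625/221184)*q4 = 0.
Solving this linear system: q1 = 1975/3316, q2 = 11125/119376, q3 = 29875/11460096, q4 = -8125/244482048.
The numerator is Q*f truncated at degree 3: P0 = a_0 = 127/72; P1 = a_1 + q1*a_0 = 663305/477504; P2 = a_2 + q1*a_1 + q2*a_0 = 22742675/68760576; P3 = a_3 + q1*a_2 + q2*a_1 + q3*a_0 = 37116125/1650253824.


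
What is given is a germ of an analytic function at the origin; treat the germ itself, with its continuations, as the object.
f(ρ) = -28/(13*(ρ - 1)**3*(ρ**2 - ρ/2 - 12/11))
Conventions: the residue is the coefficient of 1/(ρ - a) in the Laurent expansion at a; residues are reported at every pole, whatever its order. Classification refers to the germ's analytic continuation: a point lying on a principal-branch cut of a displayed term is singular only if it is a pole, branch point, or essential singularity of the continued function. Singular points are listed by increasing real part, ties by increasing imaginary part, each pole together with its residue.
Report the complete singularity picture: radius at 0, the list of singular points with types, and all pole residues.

Radius of convergence at 0: -1/4 + (1/44)*sqrt(2233).
At 1/4 - (1/44)*sqrt(2233): a pole of order 1; residue -423500/28561 + (257004/828269)*sqrt(2233).
At 1: a pole of order 3; residue 847000/28561.
At 1/4 + (1/44)*sqrt(2233): a pole of order 1; residue -423500/28561 - (257004/828269)*sqrt(2233).

Denominator factor (ρ - 1)^3: pole of order 3 at 1, modulus 1.
Denominator factor (ρ**2 - ρ/2 - 12/11): discriminant 203/44, real irrational roots 1/4 + (1/44)*sqrt(2233) and 1/4 - (1/44)*sqrt(2233); poles of order 1, moduli 1/4 + (1/44)*sqrt(2233) and -1/4 + (1/44)*sqrt(2233).
The radius of convergence is the smallest modulus among the singular points: -1/4 + (1/44)*sqrt(2233).
The factor ρ**2 - ρ/2 - 12/11 splits as (ρ - a)(ρ - a') with a = 1/4 - (1/44)*sqrt(2233), a' = 1/4 + (1/44)*sqrt(2233). At the order-1 pole a set g(ρ) = (ρ - a)*f(ρ) = [-28/(13*(ρ - 1)**3)] / (ρ - a').
Simple pole: residue = g(a) at a = 1/4 - (1/44)*sqrt(2233), which is -423500/28561 + (257004/828269)*sqrt(2233).
At the order-3 pole 1 set g(ρ) = (ρ - (1))^3*f(ρ) = -28/(13*(ρ**2 - ρ/2 - 12/11)).
Order-3 pole: residue = g''(a)/2; g''(1) = 1694000/28561, so the residue is 847000/28561.
The factor ρ**2 - ρ/2 - 12/11 splits as (ρ - a)(ρ - a') with a = 1/4 + (1/44)*sqrt(2233), a' = 1/4 - (1/44)*sqrt(2233). At the order-1 pole a set g(ρ) = (ρ - a)*f(ρ) = [-28/(13*(ρ - 1)**3)] / (ρ - a').
Simple pole: residue = g(a) at a = 1/4 + (1/44)*sqrt(2233), which is -423500/28561 - (257004/828269)*sqrt(2233).
List the singular points by increasing real part (a conjugate pair: the negative imaginary part first).


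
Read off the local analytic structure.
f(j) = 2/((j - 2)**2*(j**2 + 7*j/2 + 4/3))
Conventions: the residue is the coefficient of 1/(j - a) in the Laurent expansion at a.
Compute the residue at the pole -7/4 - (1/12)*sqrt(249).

The residue is 135/2738 - (1137/227254)*sqrt(249).

The factor j**2 + 7*j/2 + 4/3 splits as (j - a)(j - a') with a = -7/4 - (1/12)*sqrt(249), a' = -7/4 + (1/12)*sqrt(249). At the order-1 pole a set g(j) = (j - a)*f(j) = [2/(j - 2)**2] / (j - a').
Simple pole: residue = g(a) at a = -7/4 - (1/12)*sqrt(249), which is 135/2738 - (1137/227254)*sqrt(249).


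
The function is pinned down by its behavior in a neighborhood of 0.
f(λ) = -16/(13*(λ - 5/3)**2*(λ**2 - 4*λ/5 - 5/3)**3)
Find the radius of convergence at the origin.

The radius of convergence is -2/5 + (1/15)*sqrt(411).

Denominator factor (λ - 5/3)^2: pole of order 2 at 5/3, modulus 5/3.
Denominator factor (λ**2 - 4*λ/5 - 5/3)^3: discriminant 548/75, real irrational roots 2/5 + (1/15)*sqrt(411) and 2/5 - (1/15)*sqrt(411); poles of order 3, moduli 2/5 + (1/15)*sqrt(411) and -2/5 + (1/15)*sqrt(411).
The radius of convergence is the smallest modulus among the singular points: -2/5 + (1/15)*sqrt(411).


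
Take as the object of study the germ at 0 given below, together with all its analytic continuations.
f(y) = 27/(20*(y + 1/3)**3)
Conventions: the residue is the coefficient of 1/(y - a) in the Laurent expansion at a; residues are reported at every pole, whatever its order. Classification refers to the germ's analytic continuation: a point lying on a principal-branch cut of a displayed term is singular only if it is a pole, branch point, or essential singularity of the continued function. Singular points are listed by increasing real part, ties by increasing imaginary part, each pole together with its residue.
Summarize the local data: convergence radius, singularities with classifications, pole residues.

Radius of convergence at 0: 1/3.
At -1/3: a pole of order 3; residue 0.

Denominator factor (y + 1/3)^3: pole of order 3 at -1/3, modulus 1/3.
The radius of convergence is the smallest modulus among the singular points: 1/3.
At the order-3 pole -1/3 set g(y) = (y - (-1/3))^3*f(y) = 27/20.
Order-3 pole: residue = g''(a)/2; g''(-1/3) = 0, so the residue is 0.


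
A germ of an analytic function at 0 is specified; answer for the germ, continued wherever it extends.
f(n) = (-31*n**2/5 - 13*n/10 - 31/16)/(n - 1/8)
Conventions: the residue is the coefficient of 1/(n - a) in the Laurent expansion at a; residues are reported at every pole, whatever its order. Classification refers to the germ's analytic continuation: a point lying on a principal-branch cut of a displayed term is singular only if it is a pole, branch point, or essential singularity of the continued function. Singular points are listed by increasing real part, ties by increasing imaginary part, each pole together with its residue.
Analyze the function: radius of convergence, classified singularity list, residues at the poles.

Radius of convergence at 0: 1/8.
At 1/8: a pole of order 1; residue -703/320.

Denominator factor (n - 1/8): pole of order 1 at 1/8, modulus 1/8.
The radius of convergence is the smallest modulus among the singular points: 1/8.
At the order-1 pole 1/8 set g(n) = (n - (1/8))*f(n) = -31*n**2/5 - 13*n/10 - 31/16.
Simple pole: residue = g(a) at a = 1/8, which is -703/320.


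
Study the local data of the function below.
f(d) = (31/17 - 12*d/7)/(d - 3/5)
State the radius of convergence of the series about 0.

Denominator factor (d - 3/5): pole of order 1 at 3/5, modulus 3/5.
The radius of convergence is the smallest modulus among the singular points: 3/5.

The radius of convergence is 3/5.


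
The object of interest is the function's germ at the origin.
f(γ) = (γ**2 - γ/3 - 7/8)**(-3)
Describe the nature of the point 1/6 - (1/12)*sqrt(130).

The point is a pole of order 3.

The denominator factor γ**2 - γ/3 - 7/8 vanishes at 1/6 - (1/12)*sqrt(130) and appears to the power 3; the numerator there equals 1, nonzero, and no other factor vanishes.
Hence a pole whose order is the multiplicity, 3.


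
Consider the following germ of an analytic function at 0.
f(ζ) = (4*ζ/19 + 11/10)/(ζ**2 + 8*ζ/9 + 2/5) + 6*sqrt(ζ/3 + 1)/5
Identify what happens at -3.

The term (6/5)*sqrt(1 - ζ/(-3)) has argument 1 - -3/(-3) = 0 at -3: a square-root (algebraic, two-sheeted) branch point; the remaining terms are analytic or single-valued there.

The point is an algebraic (square-root) branch point.


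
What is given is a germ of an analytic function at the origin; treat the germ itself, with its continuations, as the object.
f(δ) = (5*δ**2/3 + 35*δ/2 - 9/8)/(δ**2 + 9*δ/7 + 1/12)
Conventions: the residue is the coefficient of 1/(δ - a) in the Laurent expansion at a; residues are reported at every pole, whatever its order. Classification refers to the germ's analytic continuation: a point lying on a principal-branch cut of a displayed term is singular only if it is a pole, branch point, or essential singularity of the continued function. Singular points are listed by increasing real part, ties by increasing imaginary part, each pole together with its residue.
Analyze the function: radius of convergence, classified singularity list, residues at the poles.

Denominator factor (δ**2 + 9*δ/7 + 1/12): discriminant 194/147, real irrational roots -9/14 + (1/42)*sqrt(582) and -9/14 - (1/42)*sqrt(582); poles of order 1, moduli 9/14 - (1/42)*sqrt(582) and 9/14 + (1/42)*sqrt(582).
The radius of convergence is the smallest modulus among the singular points: 9/14 - (1/42)*sqrt(582).
The factor δ**2 + 9*δ/7 + 1/12 splits as (δ - a)(δ - a') with a = -9/14 - (1/42)*sqrt(582), a' = -9/14 + (1/42)*sqrt(582). At the order-1 pole a set g(δ) = (δ - a)*f(δ) = [5*δ**2/3 + 35*δ/2 - 9/8] / (δ - a').
Simple pole: residue = g(a) at a = -9/14 - (1/42)*sqrt(582), which is 215/28 + (39289/97776)*sqrt(582).
The factor δ**2 + 9*δ/7 + 1/12 splits as (δ - a)(δ - a') with a = -9/14 + (1/42)*sqrt(582), a' = -9/14 - (1/42)*sqrt(582). At the order-1 pole a set g(δ) = (δ - a)*f(δ) = [5*δ**2/3 + 35*δ/2 - 9/8] / (δ - a').
Simple pole: residue = g(a) at a = -9/14 + (1/42)*sqrt(582), which is 215/28 - (39289/97776)*sqrt(582).
List the singular points by increasing real part (a conjugate pair: the negative imaginary part first).

Radius of convergence at 0: 9/14 - (1/42)*sqrt(582).
At -9/14 - (1/42)*sqrt(582): a pole of order 1; residue 215/28 + (39289/97776)*sqrt(582).
At -9/14 + (1/42)*sqrt(582): a pole of order 1; residue 215/28 - (39289/97776)*sqrt(582).


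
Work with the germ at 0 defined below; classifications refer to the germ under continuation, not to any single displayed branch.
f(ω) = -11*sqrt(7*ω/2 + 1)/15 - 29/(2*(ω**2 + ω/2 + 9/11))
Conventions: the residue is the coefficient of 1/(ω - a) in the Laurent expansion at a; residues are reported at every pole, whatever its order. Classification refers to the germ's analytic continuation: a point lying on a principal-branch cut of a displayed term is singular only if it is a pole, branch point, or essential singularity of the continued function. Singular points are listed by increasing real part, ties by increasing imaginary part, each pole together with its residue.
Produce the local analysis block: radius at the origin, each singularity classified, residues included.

Denominator factor (ω**2 + ω/2 + 9/11): discriminant -133/44, complex-conjugate roots (-1/4) + ((1/44)*sqrt(1463))*i and (-1/4) - ((1/44)*sqrt(1463))*i; poles of order 1, moduli (3/11)*sqrt(11) and (3/11)*sqrt(11).
Branch term (-11/15)*sqrt(1 - ω/(-2/7)): its argument vanishes at ω = -2/7, a square-root branch point, modulus 2/7.
The radius of convergence is the smallest modulus among the singular points: 2/7.
The branch term is analytic at (-1/4) - ((1/44)*sqrt(1463))*i and contributes nothing to the residue; only the rational part matters.
The factor ω**2 + ω/2 + 9/11 splits as (ω - a)(ω - a') with a = (-1/4) - ((1/44)*sqrt(1463))*i, a' = (-1/4) + ((1/44)*sqrt(1463))*i. At the order-1 pole a set g(ω) = (ω - a)*(rational part) = [-29/2] / (ω - a').
Simple pole: residue = g(a) at a = (-1/4) - ((1/44)*sqrt(1463))*i, which is -((29/133)*sqrt(1463))*i.
The branch term is analytic at (-1/4) + ((1/44)*sqrt(1463))*i and contributes nothing to the residue; only the rational part matters.
The factor ω**2 + ω/2 + 9/11 splits as (ω - a)(ω - a') with a = (-1/4) + ((1/44)*sqrt(1463))*i, a' = (-1/4) - ((1/44)*sqrt(1463))*i. At the order-1 pole a set g(ω) = (ω - a)*(rational part) = [-29/2] / (ω - a').
Simple pole: residue = g(a) at a = (-1/4) + ((1/44)*sqrt(1463))*i, which is ((29/133)*sqrt(1463))*i.
List the singular points by increasing real part (a conjugate pair: the negative imaginary part first).

Radius of convergence at 0: 2/7.
At -2/7: an algebraic (square-root) branch point.
At (-1/4) - ((1/44)*sqrt(1463))*i: a pole of order 1; residue -((29/133)*sqrt(1463))*i.
At (-1/4) + ((1/44)*sqrt(1463))*i: a pole of order 1; residue ((29/133)*sqrt(1463))*i.
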